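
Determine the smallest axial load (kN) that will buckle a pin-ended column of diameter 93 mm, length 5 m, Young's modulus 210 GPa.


I = pi * d^4 / 64 = 3671991.72 mm^4
L = 5000.0 mm
P_cr = pi^2 * E * I / L^2
= 9.8696 * 210000.0 * 3671991.72 / 5000.0^2
= 304425.29 N = 304.4253 kN

304.4253 kN


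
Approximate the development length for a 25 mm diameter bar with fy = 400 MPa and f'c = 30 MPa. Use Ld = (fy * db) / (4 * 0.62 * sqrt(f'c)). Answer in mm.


Ld = (fy * db) / (4 * 0.62 * sqrt(f'c))
= (400 * 25) / (4 * 0.62 * sqrt(30))
= 10000 / 13.5835
= 736.19 mm

736.19 mm


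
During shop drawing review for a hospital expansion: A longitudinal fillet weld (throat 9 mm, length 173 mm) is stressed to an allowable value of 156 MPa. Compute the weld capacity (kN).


Strength = throat * length * allowable stress
= 9 * 173 * 156 N
= 242892 N
= 242.89 kN

242.89 kN


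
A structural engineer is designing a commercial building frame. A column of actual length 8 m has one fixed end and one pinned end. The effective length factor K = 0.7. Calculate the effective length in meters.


L_eff = K * L
= 0.7 * 8
= 5.6 m

5.6 m


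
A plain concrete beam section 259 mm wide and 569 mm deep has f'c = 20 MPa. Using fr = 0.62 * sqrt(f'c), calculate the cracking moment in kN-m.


fr = 0.62 * sqrt(20) = 0.62 * 4.4721 = 2.7727 MPa
I = 259 * 569^3 / 12 = 3976081860.92 mm^4
y_t = 284.5 mm
M_cr = fr * I / y_t = 2.7727 * 3976081860.92 / 284.5 N-mm
= 38.7507 kN-m

38.7507 kN-m


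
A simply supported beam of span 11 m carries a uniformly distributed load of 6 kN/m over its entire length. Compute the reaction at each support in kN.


Total load = w * L = 6 * 11 = 66 kN
By symmetry, each reaction R = total / 2 = 66 / 2 = 33.0 kN

33.0 kN


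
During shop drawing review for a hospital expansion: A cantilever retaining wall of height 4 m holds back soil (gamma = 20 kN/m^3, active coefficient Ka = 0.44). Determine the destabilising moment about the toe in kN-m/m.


Pa = 0.5 * Ka * gamma * H^2
= 0.5 * 0.44 * 20 * 4^2
= 70.4 kN/m
Arm = H / 3 = 4 / 3 = 1.3333 m
Mo = Pa * arm = Pa * H / 3 = 70.4 * 4 / 3 = 93.8667 kN-m/m

93.8667 kN-m/m


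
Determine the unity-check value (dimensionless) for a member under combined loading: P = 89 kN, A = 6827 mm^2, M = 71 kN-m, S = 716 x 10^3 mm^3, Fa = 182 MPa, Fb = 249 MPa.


f_a = P / A = 89000.0 / 6827 = 13.0365 MPa
f_b = M / S = 71000000.0 / 716000.0 = 99.162 MPa
Ratio = f_a / Fa + f_b / Fb
= 13.0365 / 182 + 99.162 / 249
= 0.4699 (dimensionless)

0.4699 (dimensionless)


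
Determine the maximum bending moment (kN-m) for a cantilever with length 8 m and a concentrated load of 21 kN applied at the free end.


For a cantilever with a point load at the free end:
M_max = P * L = 21 * 8 = 168 kN-m

168 kN-m


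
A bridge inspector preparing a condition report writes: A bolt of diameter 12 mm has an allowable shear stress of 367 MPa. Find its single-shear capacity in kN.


A = pi * d^2 / 4 = pi * 12^2 / 4 = 113.0973 mm^2
V = f_v * A / 1000 = 367 * 113.0973 / 1000
= 41.5067 kN

41.5067 kN


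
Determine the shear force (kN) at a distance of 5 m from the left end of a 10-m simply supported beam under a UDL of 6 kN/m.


R_A = w * L / 2 = 6 * 10 / 2 = 30.0 kN
V(x) = R_A - w * x = 30.0 - 6 * 5
= 0.0 kN

0.0 kN


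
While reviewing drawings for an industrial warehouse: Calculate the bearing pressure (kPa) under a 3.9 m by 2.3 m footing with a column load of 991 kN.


A = 3.9 * 2.3 = 8.97 m^2
q = P / A = 991 / 8.97
= 110.4794 kPa

110.4794 kPa


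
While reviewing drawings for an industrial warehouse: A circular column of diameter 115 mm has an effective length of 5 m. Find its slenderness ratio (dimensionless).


Radius of gyration r = d / 4 = 115 / 4 = 28.75 mm
L_eff = 5000.0 mm
Slenderness ratio = L / r = 5000.0 / 28.75 = 173.91 (dimensionless)

173.91 (dimensionless)


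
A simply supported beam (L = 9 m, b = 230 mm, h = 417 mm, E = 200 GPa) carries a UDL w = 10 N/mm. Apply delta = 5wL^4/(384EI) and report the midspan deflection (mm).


I = 230 * 417^3 / 12 = 1389807832.5 mm^4
L = 9000.0 mm, w = 10 N/mm, E = 200000.0 MPa
delta = 5 * w * L^4 / (384 * E * I)
= 5 * 10 * 9000.0^4 / (384 * 200000.0 * 1389807832.5)
= 3.0734 mm

3.0734 mm


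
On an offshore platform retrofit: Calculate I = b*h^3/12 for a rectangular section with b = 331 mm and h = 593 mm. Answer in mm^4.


I = b * h^3 / 12
= 331 * 593^3 / 12
= 331 * 208527857 / 12
= 5751893388.92 mm^4

5751893388.92 mm^4


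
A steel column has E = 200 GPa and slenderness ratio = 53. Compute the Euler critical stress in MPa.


sigma_cr = pi^2 * E / lambda^2
= 9.8696 * 200000.0 / 53^2
= 9.8696 * 200000.0 / 2809
= 702.713 MPa

702.713 MPa


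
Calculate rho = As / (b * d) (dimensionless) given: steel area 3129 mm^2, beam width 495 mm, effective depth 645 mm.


rho = As / (b * d)
= 3129 / (495 * 645)
= 3129 / 319275
= 0.0098 (dimensionless)

0.0098 (dimensionless)


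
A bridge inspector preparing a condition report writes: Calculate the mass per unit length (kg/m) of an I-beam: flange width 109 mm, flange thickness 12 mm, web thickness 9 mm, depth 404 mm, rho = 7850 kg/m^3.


A_flanges = 2 * 109 * 12 = 2616 mm^2
A_web = (404 - 2 * 12) * 9 = 3420 mm^2
A_total = 2616 + 3420 = 6036 mm^2 = 0.006036 m^2
Weight = rho * A = 7850 * 0.006036 = 47.3826 kg/m

47.3826 kg/m


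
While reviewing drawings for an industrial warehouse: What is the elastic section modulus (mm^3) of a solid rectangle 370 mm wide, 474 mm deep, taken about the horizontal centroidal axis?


S = b * h^2 / 6
= 370 * 474^2 / 6
= 370 * 224676 / 6
= 13855020.0 mm^3

13855020.0 mm^3


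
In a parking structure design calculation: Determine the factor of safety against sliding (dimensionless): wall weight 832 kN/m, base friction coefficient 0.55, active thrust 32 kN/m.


Resisting force = mu * W = 0.55 * 832 = 457.6 kN/m
FOS = Resisting / Driving = 457.6 / 32
= 14.3 (dimensionless)

14.3 (dimensionless)


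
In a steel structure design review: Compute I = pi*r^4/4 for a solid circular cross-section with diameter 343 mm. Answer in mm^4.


r = d / 2 = 343 / 2 = 171.5 mm
I = pi * r^4 / 4 = pi * 171.5^4 / 4
= 679432596.67 mm^4

679432596.67 mm^4


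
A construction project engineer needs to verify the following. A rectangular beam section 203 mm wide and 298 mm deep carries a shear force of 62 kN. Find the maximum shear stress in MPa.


A = b * h = 203 * 298 = 60494 mm^2
V = 62 kN = 62000.0 N
tau_max = 1.5 * V / A = 1.5 * 62000.0 / 60494
= 1.5373 MPa

1.5373 MPa


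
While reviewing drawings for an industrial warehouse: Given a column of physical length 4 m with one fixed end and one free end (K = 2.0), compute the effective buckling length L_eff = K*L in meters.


L_eff = K * L
= 2.0 * 4
= 8.0 m

8.0 m


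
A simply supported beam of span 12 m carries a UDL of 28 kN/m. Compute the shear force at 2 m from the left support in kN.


R_A = w * L / 2 = 28 * 12 / 2 = 168.0 kN
V(x) = R_A - w * x = 168.0 - 28 * 2
= 112.0 kN

112.0 kN


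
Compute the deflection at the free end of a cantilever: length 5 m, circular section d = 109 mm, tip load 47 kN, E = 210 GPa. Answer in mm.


I = pi * d^4 / 64 = pi * 109^4 / 64 = 6929085.02 mm^4
L = 5000.0 mm, P = 47000.0 N, E = 210000.0 MPa
delta = P * L^3 / (3 * E * I)
= 47000.0 * 5000.0^3 / (3 * 210000.0 * 6929085.02)
= 1345.8338 mm

1345.8338 mm


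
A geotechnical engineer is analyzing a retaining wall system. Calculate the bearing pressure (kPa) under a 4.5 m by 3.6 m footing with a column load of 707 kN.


A = 4.5 * 3.6 = 16.2 m^2
q = P / A = 707 / 16.2
= 43.642 kPa

43.642 kPa


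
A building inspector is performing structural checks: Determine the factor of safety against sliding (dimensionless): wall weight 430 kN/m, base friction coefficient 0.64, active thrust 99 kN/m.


Resisting force = mu * W = 0.64 * 430 = 275.2 kN/m
FOS = Resisting / Driving = 275.2 / 99
= 2.7798 (dimensionless)

2.7798 (dimensionless)


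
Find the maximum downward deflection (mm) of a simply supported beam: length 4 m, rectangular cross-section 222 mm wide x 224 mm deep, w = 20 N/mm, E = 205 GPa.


I = 222 * 224^3 / 12 = 207929344.0 mm^4
L = 4000.0 mm, w = 20 N/mm, E = 205000.0 MPa
delta = 5 * w * L^4 / (384 * E * I)
= 5 * 20 * 4000.0^4 / (384 * 205000.0 * 207929344.0)
= 1.564 mm

1.564 mm


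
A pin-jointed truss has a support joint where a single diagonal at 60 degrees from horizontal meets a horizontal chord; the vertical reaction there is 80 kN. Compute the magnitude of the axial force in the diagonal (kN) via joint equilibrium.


At the joint, only the diagonal has a vertical component, so vertical equilibrium gives:
F * sin(60) = 80
F = 80 / sin(60)
= 80 / 0.866025
= 92.38 kN

92.38 kN


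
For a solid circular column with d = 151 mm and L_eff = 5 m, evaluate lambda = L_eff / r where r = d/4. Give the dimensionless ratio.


Radius of gyration r = d / 4 = 151 / 4 = 37.75 mm
L_eff = 5000.0 mm
Slenderness ratio = L / r = 5000.0 / 37.75 = 132.45 (dimensionless)

132.45 (dimensionless)


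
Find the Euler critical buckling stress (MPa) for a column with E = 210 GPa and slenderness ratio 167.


sigma_cr = pi^2 * E / lambda^2
= 9.8696 * 210000.0 / 167^2
= 9.8696 * 210000.0 / 27889
= 74.3166 MPa

74.3166 MPa


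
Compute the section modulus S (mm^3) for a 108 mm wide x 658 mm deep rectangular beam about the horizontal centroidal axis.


S = b * h^2 / 6
= 108 * 658^2 / 6
= 108 * 432964 / 6
= 7793352.0 mm^3

7793352.0 mm^3


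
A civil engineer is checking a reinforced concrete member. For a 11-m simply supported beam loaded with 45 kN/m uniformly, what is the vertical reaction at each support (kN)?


Total load = w * L = 45 * 11 = 495 kN
By symmetry, each reaction R = total / 2 = 495 / 2 = 247.5 kN

247.5 kN


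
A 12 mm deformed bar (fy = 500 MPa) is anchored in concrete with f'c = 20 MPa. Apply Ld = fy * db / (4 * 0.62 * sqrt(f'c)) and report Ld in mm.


Ld = (fy * db) / (4 * 0.62 * sqrt(f'c))
= (500 * 12) / (4 * 0.62 * sqrt(20))
= 6000 / 11.0909
= 540.98 mm

540.98 mm


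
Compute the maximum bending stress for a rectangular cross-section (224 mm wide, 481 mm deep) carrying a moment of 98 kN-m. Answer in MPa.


I = b * h^3 / 12 = 224 * 481^3 / 12 = 2077313298.67 mm^4
y = h / 2 = 481 / 2 = 240.5 mm
M = 98 kN-m = 98000000.0 N-mm
sigma = M * y / I = 98000000.0 * 240.5 / 2077313298.67
= 11.35 MPa

11.35 MPa


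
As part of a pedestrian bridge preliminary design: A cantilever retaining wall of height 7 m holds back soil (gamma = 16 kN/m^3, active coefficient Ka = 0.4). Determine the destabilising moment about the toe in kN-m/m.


Pa = 0.5 * Ka * gamma * H^2
= 0.5 * 0.4 * 16 * 7^2
= 156.8 kN/m
Arm = H / 3 = 7 / 3 = 2.3333 m
Mo = Pa * arm = Pa * H / 3 = 156.8 * 7 / 3 = 365.8667 kN-m/m

365.8667 kN-m/m


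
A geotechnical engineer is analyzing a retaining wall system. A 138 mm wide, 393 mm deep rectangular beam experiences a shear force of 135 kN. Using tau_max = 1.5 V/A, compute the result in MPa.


A = b * h = 138 * 393 = 54234 mm^2
V = 135 kN = 135000.0 N
tau_max = 1.5 * V / A = 1.5 * 135000.0 / 54234
= 3.7338 MPa

3.7338 MPa


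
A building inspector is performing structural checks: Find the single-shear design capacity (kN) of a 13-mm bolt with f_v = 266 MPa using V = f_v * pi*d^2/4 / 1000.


A = pi * d^2 / 4 = pi * 13^2 / 4 = 132.7323 mm^2
V = f_v * A / 1000 = 266 * 132.7323 / 1000
= 35.3068 kN

35.3068 kN


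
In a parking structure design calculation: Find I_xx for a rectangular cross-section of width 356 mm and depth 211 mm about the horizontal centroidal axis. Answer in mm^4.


I = b * h^3 / 12
= 356 * 211^3 / 12
= 356 * 9393931 / 12
= 278686619.67 mm^4

278686619.67 mm^4


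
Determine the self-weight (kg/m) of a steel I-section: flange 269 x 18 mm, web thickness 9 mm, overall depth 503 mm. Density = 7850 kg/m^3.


A_flanges = 2 * 269 * 18 = 9684 mm^2
A_web = (503 - 2 * 18) * 9 = 4203 mm^2
A_total = 9684 + 4203 = 13887 mm^2 = 0.013887 m^2
Weight = rho * A = 7850 * 0.013887 = 109.013 kg/m

109.013 kg/m


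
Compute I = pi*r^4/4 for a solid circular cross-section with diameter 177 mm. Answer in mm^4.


r = d / 2 = 177 / 2 = 88.5 mm
I = pi * r^4 / 4 = pi * 88.5^4 / 4
= 48179574.94 mm^4

48179574.94 mm^4


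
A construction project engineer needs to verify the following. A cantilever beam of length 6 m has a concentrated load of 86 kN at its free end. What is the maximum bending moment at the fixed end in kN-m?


For a cantilever with a point load at the free end:
M_max = P * L = 86 * 6 = 516 kN-m

516 kN-m


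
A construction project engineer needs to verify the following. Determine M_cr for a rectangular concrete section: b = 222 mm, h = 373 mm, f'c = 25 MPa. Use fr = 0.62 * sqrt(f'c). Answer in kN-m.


fr = 0.62 * sqrt(25) = 0.62 * 5.0 = 3.1 MPa
I = 222 * 373^3 / 12 = 960059664.5 mm^4
y_t = 186.5 mm
M_cr = fr * I / y_t = 3.1 * 960059664.5 / 186.5 N-mm
= 15.9581 kN-m

15.9581 kN-m


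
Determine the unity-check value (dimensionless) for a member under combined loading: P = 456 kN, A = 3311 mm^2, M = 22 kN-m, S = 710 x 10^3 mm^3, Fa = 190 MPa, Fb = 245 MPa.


f_a = P / A = 456000.0 / 3311 = 137.7227 MPa
f_b = M / S = 22000000.0 / 710000.0 = 30.9859 MPa
Ratio = f_a / Fa + f_b / Fb
= 137.7227 / 190 + 30.9859 / 245
= 0.8513 (dimensionless)

0.8513 (dimensionless)


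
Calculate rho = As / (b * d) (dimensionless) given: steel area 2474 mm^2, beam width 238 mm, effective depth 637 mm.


rho = As / (b * d)
= 2474 / (238 * 637)
= 2474 / 151606
= 0.016319 (dimensionless)

0.016319 (dimensionless)


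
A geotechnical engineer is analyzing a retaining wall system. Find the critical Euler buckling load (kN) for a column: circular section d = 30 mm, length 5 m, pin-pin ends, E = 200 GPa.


I = pi * d^4 / 64 = 39760.78 mm^4
L = 5000.0 mm
P_cr = pi^2 * E * I / L^2
= 9.8696 * 200000.0 * 39760.78 / 5000.0^2
= 3139.39 N = 3.1394 kN

3.1394 kN


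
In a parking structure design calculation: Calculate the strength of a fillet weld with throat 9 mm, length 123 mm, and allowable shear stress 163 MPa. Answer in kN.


Strength = throat * length * allowable stress
= 9 * 123 * 163 N
= 180441 N
= 180.44 kN

180.44 kN


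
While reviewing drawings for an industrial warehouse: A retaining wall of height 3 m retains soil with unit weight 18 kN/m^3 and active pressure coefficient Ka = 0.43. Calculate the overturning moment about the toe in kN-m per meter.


Pa = 0.5 * Ka * gamma * H^2
= 0.5 * 0.43 * 18 * 3^2
= 34.83 kN/m
Arm = H / 3 = 3 / 3 = 1.0 m
Mo = Pa * arm = Pa * H / 3 = 34.83 * 3 / 3 = 34.83 kN-m/m

34.83 kN-m/m


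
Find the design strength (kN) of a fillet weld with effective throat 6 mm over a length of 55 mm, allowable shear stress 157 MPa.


Strength = throat * length * allowable stress
= 6 * 55 * 157 N
= 51810 N
= 51.81 kN

51.81 kN


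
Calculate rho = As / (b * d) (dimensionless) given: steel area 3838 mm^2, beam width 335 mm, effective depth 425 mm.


rho = As / (b * d)
= 3838 / (335 * 425)
= 3838 / 142375
= 0.026957 (dimensionless)

0.026957 (dimensionless)


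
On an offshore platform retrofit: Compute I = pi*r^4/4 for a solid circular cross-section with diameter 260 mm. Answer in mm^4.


r = d / 2 = 260 / 2 = 130.0 mm
I = pi * r^4 / 4 = pi * 130.0^4 / 4
= 224317569.45 mm^4

224317569.45 mm^4


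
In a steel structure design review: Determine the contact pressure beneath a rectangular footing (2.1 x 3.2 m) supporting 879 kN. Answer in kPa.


A = 2.1 * 3.2 = 6.72 m^2
q = P / A = 879 / 6.72
= 130.8036 kPa

130.8036 kPa


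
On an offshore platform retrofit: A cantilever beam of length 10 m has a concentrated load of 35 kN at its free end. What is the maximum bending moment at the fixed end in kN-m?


For a cantilever with a point load at the free end:
M_max = P * L = 35 * 10 = 350 kN-m

350 kN-m


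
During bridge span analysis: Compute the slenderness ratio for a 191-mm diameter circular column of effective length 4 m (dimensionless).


Radius of gyration r = d / 4 = 191 / 4 = 47.75 mm
L_eff = 4000.0 mm
Slenderness ratio = L / r = 4000.0 / 47.75 = 83.77 (dimensionless)

83.77 (dimensionless)


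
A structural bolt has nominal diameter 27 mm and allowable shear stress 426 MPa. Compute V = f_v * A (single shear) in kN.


A = pi * d^2 / 4 = pi * 27^2 / 4 = 572.5553 mm^2
V = f_v * A / 1000 = 426 * 572.5553 / 1000
= 243.9085 kN

243.9085 kN


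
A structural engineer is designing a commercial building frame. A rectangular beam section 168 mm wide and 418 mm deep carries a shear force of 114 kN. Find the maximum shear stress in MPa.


A = b * h = 168 * 418 = 70224 mm^2
V = 114 kN = 114000.0 N
tau_max = 1.5 * V / A = 1.5 * 114000.0 / 70224
= 2.4351 MPa

2.4351 MPa


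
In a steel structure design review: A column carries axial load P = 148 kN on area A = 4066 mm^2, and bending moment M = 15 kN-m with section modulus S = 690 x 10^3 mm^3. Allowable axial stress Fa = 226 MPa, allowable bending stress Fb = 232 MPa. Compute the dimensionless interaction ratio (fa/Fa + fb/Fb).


f_a = P / A = 148000.0 / 4066 = 36.3994 MPa
f_b = M / S = 15000000.0 / 690000.0 = 21.7391 MPa
Ratio = f_a / Fa + f_b / Fb
= 36.3994 / 226 + 21.7391 / 232
= 0.2548 (dimensionless)

0.2548 (dimensionless)


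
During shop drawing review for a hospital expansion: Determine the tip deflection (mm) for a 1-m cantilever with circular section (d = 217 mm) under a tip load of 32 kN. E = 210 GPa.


I = pi * d^4 / 64 = pi * 217^4 / 64 = 108845087.82 mm^4
L = 1000.0 mm, P = 32000.0 N, E = 210000.0 MPa
delta = P * L^3 / (3 * E * I)
= 32000.0 * 1000.0^3 / (3 * 210000.0 * 108845087.82)
= 0.4667 mm

0.4667 mm


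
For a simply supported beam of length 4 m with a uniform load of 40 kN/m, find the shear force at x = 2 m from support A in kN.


R_A = w * L / 2 = 40 * 4 / 2 = 80.0 kN
V(x) = R_A - w * x = 80.0 - 40 * 2
= 0.0 kN

0.0 kN


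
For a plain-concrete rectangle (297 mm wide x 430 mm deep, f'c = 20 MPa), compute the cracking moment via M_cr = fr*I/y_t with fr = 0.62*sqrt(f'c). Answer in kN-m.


fr = 0.62 * sqrt(20) = 0.62 * 4.4721 = 2.7727 MPa
I = 297 * 430^3 / 12 = 1967798250.0 mm^4
y_t = 215.0 mm
M_cr = fr * I / y_t = 2.7727 * 1967798250.0 / 215.0 N-mm
= 25.3775 kN-m

25.3775 kN-m


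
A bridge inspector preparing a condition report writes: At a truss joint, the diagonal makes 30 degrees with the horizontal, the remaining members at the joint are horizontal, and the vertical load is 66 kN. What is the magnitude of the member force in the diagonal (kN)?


At the joint, only the diagonal has a vertical component, so vertical equilibrium gives:
F * sin(30) = 66
F = 66 / sin(30)
= 66 / 0.5
= 132.0 kN

132.0 kN


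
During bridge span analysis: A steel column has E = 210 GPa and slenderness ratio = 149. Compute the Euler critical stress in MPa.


sigma_cr = pi^2 * E / lambda^2
= 9.8696 * 210000.0 / 149^2
= 9.8696 * 210000.0 / 22201
= 93.3569 MPa

93.3569 MPa


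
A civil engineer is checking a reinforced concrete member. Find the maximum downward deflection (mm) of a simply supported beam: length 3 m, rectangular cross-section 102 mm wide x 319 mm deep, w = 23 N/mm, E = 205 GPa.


I = 102 * 319^3 / 12 = 275924951.5 mm^4
L = 3000.0 mm, w = 23 N/mm, E = 205000.0 MPa
delta = 5 * w * L^4 / (384 * E * I)
= 5 * 23 * 3000.0^4 / (384 * 205000.0 * 275924951.5)
= 0.4289 mm

0.4289 mm


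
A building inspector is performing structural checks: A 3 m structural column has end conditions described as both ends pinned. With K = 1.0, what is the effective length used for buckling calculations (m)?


L_eff = K * L
= 1.0 * 3
= 3.0 m

3.0 m


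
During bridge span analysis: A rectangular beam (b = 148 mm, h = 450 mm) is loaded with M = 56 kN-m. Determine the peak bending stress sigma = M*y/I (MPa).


I = b * h^3 / 12 = 148 * 450^3 / 12 = 1123875000.0 mm^4
y = h / 2 = 450 / 2 = 225.0 mm
M = 56 kN-m = 56000000.0 N-mm
sigma = M * y / I = 56000000.0 * 225.0 / 1123875000.0
= 11.21 MPa

11.21 MPa


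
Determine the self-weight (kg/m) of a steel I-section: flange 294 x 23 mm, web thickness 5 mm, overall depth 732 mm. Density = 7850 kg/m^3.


A_flanges = 2 * 294 * 23 = 13524 mm^2
A_web = (732 - 2 * 23) * 5 = 3430 mm^2
A_total = 13524 + 3430 = 16954 mm^2 = 0.016954 m^2
Weight = rho * A = 7850 * 0.016954 = 133.0889 kg/m

133.0889 kg/m


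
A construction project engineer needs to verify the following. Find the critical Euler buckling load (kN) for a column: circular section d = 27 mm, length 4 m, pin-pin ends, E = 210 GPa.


I = pi * d^4 / 64 = 26087.05 mm^4
L = 4000.0 mm
P_cr = pi^2 * E * I / L^2
= 9.8696 * 210000.0 * 26087.05 / 4000.0^2
= 3379.28 N = 3.3793 kN

3.3793 kN


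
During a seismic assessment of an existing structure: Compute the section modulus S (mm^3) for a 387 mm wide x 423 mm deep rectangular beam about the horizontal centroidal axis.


S = b * h^2 / 6
= 387 * 423^2 / 6
= 387 * 178929 / 6
= 11540920.5 mm^3

11540920.5 mm^3


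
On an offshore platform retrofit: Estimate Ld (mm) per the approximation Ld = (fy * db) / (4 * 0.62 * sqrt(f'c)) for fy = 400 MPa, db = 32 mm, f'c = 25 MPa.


Ld = (fy * db) / (4 * 0.62 * sqrt(f'c))
= (400 * 32) / (4 * 0.62 * sqrt(25))
= 12800 / 12.4
= 1032.26 mm

1032.26 mm


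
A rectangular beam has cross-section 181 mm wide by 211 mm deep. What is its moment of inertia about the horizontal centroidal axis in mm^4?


I = b * h^3 / 12
= 181 * 211^3 / 12
= 181 * 9393931 / 12
= 141691792.58 mm^4

141691792.58 mm^4


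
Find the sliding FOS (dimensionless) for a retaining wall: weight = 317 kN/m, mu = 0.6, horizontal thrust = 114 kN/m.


Resisting force = mu * W = 0.6 * 317 = 190.2 kN/m
FOS = Resisting / Driving = 190.2 / 114
= 1.6684 (dimensionless)

1.6684 (dimensionless)


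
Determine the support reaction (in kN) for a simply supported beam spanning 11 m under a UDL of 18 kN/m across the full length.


Total load = w * L = 18 * 11 = 198 kN
By symmetry, each reaction R = total / 2 = 198 / 2 = 99.0 kN

99.0 kN


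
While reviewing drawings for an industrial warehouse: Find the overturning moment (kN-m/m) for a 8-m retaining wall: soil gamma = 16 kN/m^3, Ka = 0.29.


Pa = 0.5 * Ka * gamma * H^2
= 0.5 * 0.29 * 16 * 8^2
= 148.48 kN/m
Arm = H / 3 = 8 / 3 = 2.6667 m
Mo = Pa * arm = Pa * H / 3 = 148.48 * 8 / 3 = 395.9467 kN-m/m

395.9467 kN-m/m


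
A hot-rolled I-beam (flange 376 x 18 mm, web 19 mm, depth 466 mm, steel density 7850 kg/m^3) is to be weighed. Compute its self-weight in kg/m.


A_flanges = 2 * 376 * 18 = 13536 mm^2
A_web = (466 - 2 * 18) * 19 = 8170 mm^2
A_total = 13536 + 8170 = 21706 mm^2 = 0.021706 m^2
Weight = rho * A = 7850 * 0.021706 = 170.3921 kg/m

170.3921 kg/m


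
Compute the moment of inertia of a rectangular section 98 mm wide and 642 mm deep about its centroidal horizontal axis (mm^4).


I = b * h^3 / 12
= 98 * 642^3 / 12
= 98 * 264609288 / 12
= 2160975852.0 mm^4

2160975852.0 mm^4


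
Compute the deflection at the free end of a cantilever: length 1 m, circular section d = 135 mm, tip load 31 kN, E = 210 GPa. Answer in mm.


I = pi * d^4 / 64 = pi * 135^4 / 64 = 16304405.68 mm^4
L = 1000.0 mm, P = 31000.0 N, E = 210000.0 MPa
delta = P * L^3 / (3 * E * I)
= 31000.0 * 1000.0^3 / (3 * 210000.0 * 16304405.68)
= 3.018 mm

3.018 mm


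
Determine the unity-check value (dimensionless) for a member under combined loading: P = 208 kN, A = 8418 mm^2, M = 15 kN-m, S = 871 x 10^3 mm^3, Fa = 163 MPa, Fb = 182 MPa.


f_a = P / A = 208000.0 / 8418 = 24.709 MPa
f_b = M / S = 15000000.0 / 871000.0 = 17.2216 MPa
Ratio = f_a / Fa + f_b / Fb
= 24.709 / 163 + 17.2216 / 182
= 0.2462 (dimensionless)

0.2462 (dimensionless)


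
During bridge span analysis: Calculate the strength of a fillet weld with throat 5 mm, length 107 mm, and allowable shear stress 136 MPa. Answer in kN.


Strength = throat * length * allowable stress
= 5 * 107 * 136 N
= 72760 N
= 72.76 kN

72.76 kN


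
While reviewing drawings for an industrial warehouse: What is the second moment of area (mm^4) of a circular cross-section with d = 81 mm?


r = d / 2 = 81 / 2 = 40.5 mm
I = pi * r^4 / 4 = pi * 40.5^4 / 4
= 2113050.98 mm^4

2113050.98 mm^4


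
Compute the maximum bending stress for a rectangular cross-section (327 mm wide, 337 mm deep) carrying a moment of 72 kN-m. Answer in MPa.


I = b * h^3 / 12 = 327 * 337^3 / 12 = 1042932519.25 mm^4
y = h / 2 = 337 / 2 = 168.5 mm
M = 72 kN-m = 72000000.0 N-mm
sigma = M * y / I = 72000000.0 * 168.5 / 1042932519.25
= 11.63 MPa

11.63 MPa


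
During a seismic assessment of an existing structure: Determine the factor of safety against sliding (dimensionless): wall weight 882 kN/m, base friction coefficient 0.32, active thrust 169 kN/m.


Resisting force = mu * W = 0.32 * 882 = 282.24 kN/m
FOS = Resisting / Driving = 282.24 / 169
= 1.6701 (dimensionless)

1.6701 (dimensionless)


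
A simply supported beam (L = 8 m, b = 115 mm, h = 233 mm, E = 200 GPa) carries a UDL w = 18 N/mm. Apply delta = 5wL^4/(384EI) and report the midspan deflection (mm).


I = 115 * 233^3 / 12 = 121222812.92 mm^4
L = 8000.0 mm, w = 18 N/mm, E = 200000.0 MPa
delta = 5 * w * L^4 / (384 * E * I)
= 5 * 18 * 8000.0^4 / (384 * 200000.0 * 121222812.92)
= 39.5965 mm

39.5965 mm


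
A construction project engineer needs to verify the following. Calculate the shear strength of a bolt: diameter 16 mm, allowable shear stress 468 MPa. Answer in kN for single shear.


A = pi * d^2 / 4 = pi * 16^2 / 4 = 201.0619 mm^2
V = f_v * A / 1000 = 468 * 201.0619 / 1000
= 94.097 kN

94.097 kN


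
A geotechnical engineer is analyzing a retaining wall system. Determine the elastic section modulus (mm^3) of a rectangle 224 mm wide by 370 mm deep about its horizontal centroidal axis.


S = b * h^2 / 6
= 224 * 370^2 / 6
= 224 * 136900 / 6
= 5110933.33 mm^3

5110933.33 mm^3


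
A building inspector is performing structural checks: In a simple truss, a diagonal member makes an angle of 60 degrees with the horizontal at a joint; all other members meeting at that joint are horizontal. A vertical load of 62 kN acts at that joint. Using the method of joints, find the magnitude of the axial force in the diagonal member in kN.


At the joint, only the diagonal has a vertical component, so vertical equilibrium gives:
F * sin(60) = 62
F = 62 / sin(60)
= 62 / 0.866025
= 71.59 kN

71.59 kN


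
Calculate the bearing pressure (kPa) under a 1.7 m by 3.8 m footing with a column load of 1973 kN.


A = 1.7 * 3.8 = 6.46 m^2
q = P / A = 1973 / 6.46
= 305.418 kPa

305.418 kPa


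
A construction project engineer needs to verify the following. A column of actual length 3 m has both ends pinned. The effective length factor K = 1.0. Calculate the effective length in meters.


L_eff = K * L
= 1.0 * 3
= 3.0 m

3.0 m


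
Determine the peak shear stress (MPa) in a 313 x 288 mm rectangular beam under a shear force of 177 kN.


A = b * h = 313 * 288 = 90144 mm^2
V = 177 kN = 177000.0 N
tau_max = 1.5 * V / A = 1.5 * 177000.0 / 90144
= 2.9453 MPa

2.9453 MPa


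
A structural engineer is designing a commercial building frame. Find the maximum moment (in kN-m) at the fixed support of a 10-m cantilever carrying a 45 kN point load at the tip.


For a cantilever with a point load at the free end:
M_max = P * L = 45 * 10 = 450 kN-m

450 kN-m


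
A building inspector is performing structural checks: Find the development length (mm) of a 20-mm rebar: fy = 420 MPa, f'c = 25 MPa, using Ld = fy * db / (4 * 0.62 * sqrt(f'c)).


Ld = (fy * db) / (4 * 0.62 * sqrt(f'c))
= (420 * 20) / (4 * 0.62 * sqrt(25))
= 8400 / 12.4
= 677.42 mm

677.42 mm


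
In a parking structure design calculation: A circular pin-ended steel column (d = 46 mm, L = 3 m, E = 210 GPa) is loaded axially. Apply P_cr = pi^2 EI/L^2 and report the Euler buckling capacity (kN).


I = pi * d^4 / 64 = 219786.61 mm^4
L = 3000.0 mm
P_cr = pi^2 * E * I / L^2
= 9.8696 * 210000.0 * 219786.61 / 3000.0^2
= 50614.83 N = 50.6148 kN

50.6148 kN


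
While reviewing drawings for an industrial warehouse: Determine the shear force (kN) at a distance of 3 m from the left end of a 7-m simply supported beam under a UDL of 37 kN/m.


R_A = w * L / 2 = 37 * 7 / 2 = 129.5 kN
V(x) = R_A - w * x = 129.5 - 37 * 3
= 18.5 kN

18.5 kN


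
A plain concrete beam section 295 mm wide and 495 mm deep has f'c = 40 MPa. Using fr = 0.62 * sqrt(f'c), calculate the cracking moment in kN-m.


fr = 0.62 * sqrt(40) = 0.62 * 6.3246 = 3.9212 MPa
I = 295 * 495^3 / 12 = 2981647968.75 mm^4
y_t = 247.5 mm
M_cr = fr * I / y_t = 3.9212 * 2981647968.75 / 247.5 N-mm
= 47.2392 kN-m

47.2392 kN-m


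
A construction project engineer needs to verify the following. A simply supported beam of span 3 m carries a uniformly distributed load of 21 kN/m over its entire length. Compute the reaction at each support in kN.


Total load = w * L = 21 * 3 = 63 kN
By symmetry, each reaction R = total / 2 = 63 / 2 = 31.5 kN

31.5 kN


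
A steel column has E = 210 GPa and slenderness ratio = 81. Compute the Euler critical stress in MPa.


sigma_cr = pi^2 * E / lambda^2
= 9.8696 * 210000.0 / 81^2
= 9.8696 * 210000.0 / 6561
= 315.8995 MPa

315.8995 MPa


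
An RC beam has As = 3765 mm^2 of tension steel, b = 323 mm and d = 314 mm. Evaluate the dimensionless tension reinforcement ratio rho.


rho = As / (b * d)
= 3765 / (323 * 314)
= 3765 / 101422
= 0.037122 (dimensionless)

0.037122 (dimensionless)


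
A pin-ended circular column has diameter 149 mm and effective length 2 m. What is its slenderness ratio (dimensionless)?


Radius of gyration r = d / 4 = 149 / 4 = 37.25 mm
L_eff = 2000.0 mm
Slenderness ratio = L / r = 2000.0 / 37.25 = 53.69 (dimensionless)

53.69 (dimensionless)


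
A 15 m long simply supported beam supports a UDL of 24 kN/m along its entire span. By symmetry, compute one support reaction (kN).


Total load = w * L = 24 * 15 = 360 kN
By symmetry, each reaction R = total / 2 = 360 / 2 = 180.0 kN

180.0 kN


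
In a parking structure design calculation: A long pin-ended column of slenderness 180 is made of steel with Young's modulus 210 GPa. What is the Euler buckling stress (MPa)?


sigma_cr = pi^2 * E / lambda^2
= 9.8696 * 210000.0 / 180^2
= 9.8696 * 210000.0 / 32400
= 63.9697 MPa

63.9697 MPa


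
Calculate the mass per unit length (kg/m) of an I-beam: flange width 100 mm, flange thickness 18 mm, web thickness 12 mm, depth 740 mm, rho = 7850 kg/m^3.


A_flanges = 2 * 100 * 18 = 3600 mm^2
A_web = (740 - 2 * 18) * 12 = 8448 mm^2
A_total = 3600 + 8448 = 12048 mm^2 = 0.012048 m^2
Weight = rho * A = 7850 * 0.012048 = 94.5768 kg/m

94.5768 kg/m


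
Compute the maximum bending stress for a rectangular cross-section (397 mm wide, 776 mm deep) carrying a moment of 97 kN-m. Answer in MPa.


I = b * h^3 / 12 = 397 * 776^3 / 12 = 15459463722.67 mm^4
y = h / 2 = 776 / 2 = 388.0 mm
M = 97 kN-m = 97000000.0 N-mm
sigma = M * y / I = 97000000.0 * 388.0 / 15459463722.67
= 2.43 MPa

2.43 MPa


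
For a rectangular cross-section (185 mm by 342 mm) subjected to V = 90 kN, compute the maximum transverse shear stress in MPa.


A = b * h = 185 * 342 = 63270 mm^2
V = 90 kN = 90000.0 N
tau_max = 1.5 * V / A = 1.5 * 90000.0 / 63270
= 2.1337 MPa

2.1337 MPa


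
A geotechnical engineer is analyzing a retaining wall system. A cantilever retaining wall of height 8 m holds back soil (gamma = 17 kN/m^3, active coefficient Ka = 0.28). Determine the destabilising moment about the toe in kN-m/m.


Pa = 0.5 * Ka * gamma * H^2
= 0.5 * 0.28 * 17 * 8^2
= 152.32 kN/m
Arm = H / 3 = 8 / 3 = 2.6667 m
Mo = Pa * arm = Pa * H / 3 = 152.32 * 8 / 3 = 406.1867 kN-m/m

406.1867 kN-m/m


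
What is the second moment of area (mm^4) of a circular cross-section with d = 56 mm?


r = d / 2 = 56 / 2 = 28.0 mm
I = pi * r^4 / 4 = pi * 28.0^4 / 4
= 482749.69 mm^4

482749.69 mm^4


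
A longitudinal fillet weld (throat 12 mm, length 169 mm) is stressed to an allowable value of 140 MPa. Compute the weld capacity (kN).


Strength = throat * length * allowable stress
= 12 * 169 * 140 N
= 283920 N
= 283.92 kN

283.92 kN


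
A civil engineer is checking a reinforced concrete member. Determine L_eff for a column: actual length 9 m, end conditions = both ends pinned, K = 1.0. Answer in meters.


L_eff = K * L
= 1.0 * 9
= 9.0 m

9.0 m


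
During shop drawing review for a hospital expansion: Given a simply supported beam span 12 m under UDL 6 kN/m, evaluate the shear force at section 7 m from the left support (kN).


R_A = w * L / 2 = 6 * 12 / 2 = 36.0 kN
V(x) = R_A - w * x = 36.0 - 6 * 7
= -6.0 kN

-6.0 kN


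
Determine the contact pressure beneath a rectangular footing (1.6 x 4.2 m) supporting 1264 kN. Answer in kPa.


A = 1.6 * 4.2 = 6.72 m^2
q = P / A = 1264 / 6.72
= 188.0952 kPa

188.0952 kPa


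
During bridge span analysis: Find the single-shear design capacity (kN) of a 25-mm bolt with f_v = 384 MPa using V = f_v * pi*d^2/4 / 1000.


A = pi * d^2 / 4 = pi * 25^2 / 4 = 490.8739 mm^2
V = f_v * A / 1000 = 384 * 490.8739 / 1000
= 188.4956 kN

188.4956 kN


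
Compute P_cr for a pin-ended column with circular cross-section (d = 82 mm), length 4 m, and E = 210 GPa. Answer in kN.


I = pi * d^4 / 64 = 2219347.5 mm^4
L = 4000.0 mm
P_cr = pi^2 * E * I / L^2
= 9.8696 * 210000.0 * 2219347.5 / 4000.0^2
= 287491.07 N = 287.4911 kN

287.4911 kN


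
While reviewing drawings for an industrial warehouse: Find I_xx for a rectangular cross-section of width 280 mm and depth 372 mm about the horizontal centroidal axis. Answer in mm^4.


I = b * h^3 / 12
= 280 * 372^3 / 12
= 280 * 51478848 / 12
= 1201173120.0 mm^4

1201173120.0 mm^4


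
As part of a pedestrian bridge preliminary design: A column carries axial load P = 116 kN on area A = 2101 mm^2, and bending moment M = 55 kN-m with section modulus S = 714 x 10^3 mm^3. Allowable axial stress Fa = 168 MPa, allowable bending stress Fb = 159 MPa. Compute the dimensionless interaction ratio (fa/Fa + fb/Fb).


f_a = P / A = 116000.0 / 2101 = 55.2118 MPa
f_b = M / S = 55000000.0 / 714000.0 = 77.0308 MPa
Ratio = f_a / Fa + f_b / Fb
= 55.2118 / 168 + 77.0308 / 159
= 0.8131 (dimensionless)

0.8131 (dimensionless)


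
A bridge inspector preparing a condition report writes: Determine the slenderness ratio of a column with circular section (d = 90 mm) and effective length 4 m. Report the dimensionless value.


Radius of gyration r = d / 4 = 90 / 4 = 22.5 mm
L_eff = 4000.0 mm
Slenderness ratio = L / r = 4000.0 / 22.5 = 177.78 (dimensionless)

177.78 (dimensionless)


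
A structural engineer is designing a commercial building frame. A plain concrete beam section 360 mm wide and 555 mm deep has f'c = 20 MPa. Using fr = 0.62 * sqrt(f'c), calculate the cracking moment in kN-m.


fr = 0.62 * sqrt(20) = 0.62 * 4.4721 = 2.7727 MPa
I = 360 * 555^3 / 12 = 5128616250.0 mm^4
y_t = 277.5 mm
M_cr = fr * I / y_t = 2.7727 * 5128616250.0 / 277.5 N-mm
= 51.2441 kN-m

51.2441 kN-m


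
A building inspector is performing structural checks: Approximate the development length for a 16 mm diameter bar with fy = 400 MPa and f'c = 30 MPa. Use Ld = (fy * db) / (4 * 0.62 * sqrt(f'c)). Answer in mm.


Ld = (fy * db) / (4 * 0.62 * sqrt(f'c))
= (400 * 16) / (4 * 0.62 * sqrt(30))
= 6400 / 13.5835
= 471.16 mm

471.16 mm


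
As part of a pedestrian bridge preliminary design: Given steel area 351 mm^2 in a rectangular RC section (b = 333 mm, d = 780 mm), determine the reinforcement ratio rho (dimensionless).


rho = As / (b * d)
= 351 / (333 * 780)
= 351 / 259740
= 0.001351 (dimensionless)

0.001351 (dimensionless)


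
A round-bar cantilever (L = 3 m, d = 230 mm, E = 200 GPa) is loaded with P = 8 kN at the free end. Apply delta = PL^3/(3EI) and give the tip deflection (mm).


I = pi * d^4 / 64 = pi * 230^4 / 64 = 137366629.65 mm^4
L = 3000.0 mm, P = 8000.0 N, E = 200000.0 MPa
delta = P * L^3 / (3 * E * I)
= 8000.0 * 3000.0^3 / (3 * 200000.0 * 137366629.65)
= 2.6207 mm

2.6207 mm


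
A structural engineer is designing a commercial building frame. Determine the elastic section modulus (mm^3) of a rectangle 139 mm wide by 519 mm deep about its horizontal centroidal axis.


S = b * h^2 / 6
= 139 * 519^2 / 6
= 139 * 269361 / 6
= 6240196.5 mm^3

6240196.5 mm^3


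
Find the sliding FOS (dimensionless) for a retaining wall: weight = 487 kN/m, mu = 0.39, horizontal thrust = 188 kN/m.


Resisting force = mu * W = 0.39 * 487 = 189.93 kN/m
FOS = Resisting / Driving = 189.93 / 188
= 1.0103 (dimensionless)

1.0103 (dimensionless)


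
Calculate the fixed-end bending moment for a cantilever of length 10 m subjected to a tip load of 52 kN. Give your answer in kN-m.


For a cantilever with a point load at the free end:
M_max = P * L = 52 * 10 = 520 kN-m

520 kN-m


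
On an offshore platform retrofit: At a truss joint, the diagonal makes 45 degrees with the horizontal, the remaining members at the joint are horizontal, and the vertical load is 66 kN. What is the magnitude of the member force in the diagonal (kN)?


At the joint, only the diagonal has a vertical component, so vertical equilibrium gives:
F * sin(45) = 66
F = 66 / sin(45)
= 66 / 0.707107
= 93.34 kN

93.34 kN


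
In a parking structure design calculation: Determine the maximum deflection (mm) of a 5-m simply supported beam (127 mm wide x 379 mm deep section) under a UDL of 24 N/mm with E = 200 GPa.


I = 127 * 379^3 / 12 = 576156021.08 mm^4
L = 5000.0 mm, w = 24 N/mm, E = 200000.0 MPa
delta = 5 * w * L^4 / (384 * E * I)
= 5 * 24 * 5000.0^4 / (384 * 200000.0 * 576156021.08)
= 1.695 mm

1.695 mm


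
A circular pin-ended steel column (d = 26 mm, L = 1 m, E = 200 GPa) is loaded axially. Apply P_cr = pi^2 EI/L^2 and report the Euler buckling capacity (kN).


I = pi * d^4 / 64 = 22431.76 mm^4
L = 1000.0 mm
P_cr = pi^2 * E * I / L^2
= 9.8696 * 200000.0 * 22431.76 / 1000.0^2
= 44278.51 N = 44.2785 kN

44.2785 kN


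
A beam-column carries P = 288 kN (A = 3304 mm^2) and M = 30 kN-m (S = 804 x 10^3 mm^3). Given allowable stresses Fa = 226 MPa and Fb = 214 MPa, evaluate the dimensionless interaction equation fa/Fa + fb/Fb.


f_a = P / A = 288000.0 / 3304 = 87.1671 MPa
f_b = M / S = 30000000.0 / 804000.0 = 37.3134 MPa
Ratio = f_a / Fa + f_b / Fb
= 87.1671 / 226 + 37.3134 / 214
= 0.5601 (dimensionless)

0.5601 (dimensionless)


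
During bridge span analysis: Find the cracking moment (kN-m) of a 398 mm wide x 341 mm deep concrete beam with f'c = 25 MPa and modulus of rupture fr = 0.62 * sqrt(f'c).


fr = 0.62 * sqrt(25) = 0.62 * 5.0 = 3.1 MPa
I = 398 * 341^3 / 12 = 1315118729.83 mm^4
y_t = 170.5 mm
M_cr = fr * I / y_t = 3.1 * 1315118729.83 / 170.5 N-mm
= 23.9112 kN-m

23.9112 kN-m


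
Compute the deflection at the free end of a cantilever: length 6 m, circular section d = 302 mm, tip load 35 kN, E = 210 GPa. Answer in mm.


I = pi * d^4 / 64 = pi * 302^4 / 64 = 408317196.2 mm^4
L = 6000.0 mm, P = 35000.0 N, E = 210000.0 MPa
delta = P * L^3 / (3 * E * I)
= 35000.0 * 6000.0^3 / (3 * 210000.0 * 408317196.2)
= 29.3889 mm

29.3889 mm


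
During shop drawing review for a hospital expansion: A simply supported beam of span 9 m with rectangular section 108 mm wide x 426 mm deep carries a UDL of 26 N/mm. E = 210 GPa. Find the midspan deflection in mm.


I = 108 * 426^3 / 12 = 695778984.0 mm^4
L = 9000.0 mm, w = 26 N/mm, E = 210000.0 MPa
delta = 5 * w * L^4 / (384 * E * I)
= 5 * 26 * 9000.0^4 / (384 * 210000.0 * 695778984.0)
= 15.2017 mm

15.2017 mm


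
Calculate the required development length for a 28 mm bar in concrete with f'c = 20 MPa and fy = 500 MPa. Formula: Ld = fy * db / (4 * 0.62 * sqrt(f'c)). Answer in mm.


Ld = (fy * db) / (4 * 0.62 * sqrt(f'c))
= (500 * 28) / (4 * 0.62 * sqrt(20))
= 14000 / 11.0909
= 1262.3 mm

1262.3 mm
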